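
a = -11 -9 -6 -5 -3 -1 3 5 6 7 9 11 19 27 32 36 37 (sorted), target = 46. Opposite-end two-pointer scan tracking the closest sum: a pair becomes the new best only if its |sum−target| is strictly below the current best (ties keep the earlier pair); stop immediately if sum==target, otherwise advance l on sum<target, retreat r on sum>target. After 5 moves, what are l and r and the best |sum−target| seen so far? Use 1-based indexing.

l=6, r=17, best |Δ|=12

[1,17] -11+37=26 d=20 * → l++
[2,17] -9+37=28 d=18 * → l++
[3,17] -6+37=31 d=15 * → l++
[4,17] -5+37=32 d=14 * → l++
[5,17] -3+37=34 d=12 * → l++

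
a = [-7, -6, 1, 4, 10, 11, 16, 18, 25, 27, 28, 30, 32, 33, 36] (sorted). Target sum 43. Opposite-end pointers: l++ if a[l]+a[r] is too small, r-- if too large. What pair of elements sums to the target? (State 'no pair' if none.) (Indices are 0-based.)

l=0 r=14: -7+36=29 <43, l++
l=1 r=14: -6+36=30 <43, l++
l=2 r=14: 1+36=37 <43, l++
l=3 r=14: 4+36=40 <43, l++
l=4 r=14: 10+36=46 >43, r--
l=4 r=13: 10+33=43, found

(10, 33)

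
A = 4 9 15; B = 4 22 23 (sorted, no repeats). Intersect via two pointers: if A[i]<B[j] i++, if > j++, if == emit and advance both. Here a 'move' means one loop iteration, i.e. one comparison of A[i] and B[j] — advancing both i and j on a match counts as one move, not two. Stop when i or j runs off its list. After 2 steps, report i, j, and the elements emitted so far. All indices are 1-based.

i=1 j=1: 4==4 emit, i++,j++
i=2 j=2: 9<22, i++

i=3, j=2, emitted=[4]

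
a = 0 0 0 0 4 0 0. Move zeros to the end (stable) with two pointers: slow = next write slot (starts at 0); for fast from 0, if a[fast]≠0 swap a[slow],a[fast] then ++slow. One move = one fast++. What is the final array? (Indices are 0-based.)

[4, 0, 0, 0, 0, 0, 0]

(s=0,f=0) a[fast]=0 → fast++
(s=0,f=1) a[fast]=0 → fast++
(s=0,f=2) a[fast]=0 → fast++
(s=0,f=3) a[fast]=0 → fast++
(s=0,f=4) a[fast]=4≠0 swap→a[0]=4 → slow++,fast++
(s=1,f=5) a[fast]=0 → fast++
(s=1,f=6) a[fast]=0 → fast++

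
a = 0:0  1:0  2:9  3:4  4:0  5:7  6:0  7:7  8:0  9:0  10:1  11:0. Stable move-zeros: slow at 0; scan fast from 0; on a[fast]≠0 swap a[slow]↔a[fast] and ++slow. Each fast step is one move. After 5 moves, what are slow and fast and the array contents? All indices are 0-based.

slow=2, fast=5, a=[9, 4, 0, 0, 0, 7, 0, 7, 0, 0, 1, 0]

(s=0,f=0) a[fast]=0 → fast++
(s=0,f=1) a[fast]=0 → fast++
(s=0,f=2) a[fast]=9≠0 swap→a[0]=9 → slow++,fast++
(s=1,f=3) a[fast]=4≠0 swap→a[1]=4 → slow++,fast++
(s=2,f=4) a[fast]=0 → fast++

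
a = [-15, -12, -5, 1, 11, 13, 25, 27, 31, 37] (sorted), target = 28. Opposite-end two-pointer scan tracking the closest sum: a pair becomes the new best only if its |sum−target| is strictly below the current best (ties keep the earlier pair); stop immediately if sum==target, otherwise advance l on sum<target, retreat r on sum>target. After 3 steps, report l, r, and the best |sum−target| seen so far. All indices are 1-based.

l=3, r=9, best |Δ|=3

[1,10] -15+37=22 d=6 * → l++
[2,10] -12+37=25 d=3 * → l++
[3,10] -5+37=32 d=4 → r--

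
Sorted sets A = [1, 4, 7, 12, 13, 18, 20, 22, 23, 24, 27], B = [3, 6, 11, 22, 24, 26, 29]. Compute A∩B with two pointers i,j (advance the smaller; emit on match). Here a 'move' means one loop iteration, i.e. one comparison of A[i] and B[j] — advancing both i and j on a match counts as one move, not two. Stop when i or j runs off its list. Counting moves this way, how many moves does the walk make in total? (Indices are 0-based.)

15 moves

i=0 j=0: 1<3, i++
i=1 j=0: 4>3, j++
i=1 j=1: 4<6, i++
i=2 j=1: 7>6, j++
i=2 j=2: 7<11, i++
i=3 j=2: 12>11, j++
i=3 j=3: 12<22, i++
i=4 j=3: 13<22, i++
i=5 j=3: 18<22, i++
i=6 j=3: 20<22, i++
i=7 j=3: 22==22 emit, i++,j++
i=8 j=4: 23<24, i++
i=9 j=4: 24==24 emit, i++,j++
i=10 j=5: 27>26, j++
i=10 j=6: 27<29, i++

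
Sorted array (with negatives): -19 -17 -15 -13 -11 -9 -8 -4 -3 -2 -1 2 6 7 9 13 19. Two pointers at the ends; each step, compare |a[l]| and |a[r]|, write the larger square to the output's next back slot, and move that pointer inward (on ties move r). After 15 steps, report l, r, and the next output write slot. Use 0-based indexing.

l=9, r=10, next write slot=1

l=0 r=16: |-19|<=|19| out[16]=361, r--
l=0 r=15: |-19|>|13| out[15]=361, l++
l=1 r=15: |-17|>|13| out[14]=289, l++
l=2 r=15: |-15|>|13| out[13]=225, l++
l=3 r=15: |-13|<=|13| out[12]=169, r--
l=3 r=14: |-13|>|9| out[11]=169, l++
l=4 r=14: |-11|>|9| out[10]=121, l++
l=5 r=14: |-9|<=|9| out[9]=81, r--
l=5 r=13: |-9|>|7| out[8]=81, l++
l=6 r=13: |-8|>|7| out[7]=64, l++
l=7 r=13: |-4|<=|7| out[6]=49, r--
l=7 r=12: |-4|<=|6| out[5]=36, r--
l=7 r=11: |-4|>|2| out[4]=16, l++
l=8 r=11: |-3|>|2| out[3]=9, l++
l=9 r=11: |-2|<=|2| out[2]=4, r--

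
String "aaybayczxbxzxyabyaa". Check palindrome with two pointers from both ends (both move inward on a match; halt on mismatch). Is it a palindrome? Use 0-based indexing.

not a palindrome (mismatch at 6,12)

l=0 r=18: 'a'=='a', l++,r--
l=1 r=17: 'a'=='a', l++,r--
l=2 r=16: 'y'=='y', l++,r--
l=3 r=15: 'b'=='b', l++,r--
l=4 r=14: 'a'=='a', l++,r--
l=5 r=13: 'y'=='y', l++,r--
l=6 r=12: 'c'!='x', stop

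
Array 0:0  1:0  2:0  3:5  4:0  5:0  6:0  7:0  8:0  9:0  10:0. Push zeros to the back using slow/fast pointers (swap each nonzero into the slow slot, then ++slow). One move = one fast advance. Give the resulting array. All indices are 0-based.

[5, 0, 0, 0, 0, 0, 0, 0, 0, 0, 0]

slow=0 fast=0: a[fast]=0, fast++
slow=0 fast=1: a[fast]=0, fast++
slow=0 fast=2: a[fast]=0, fast++
slow=0 fast=3: a[fast]=5≠0 swap→a[0]=5, slow++,fast++
slow=1 fast=4: a[fast]=0, fast++
slow=1 fast=5: a[fast]=0, fast++
slow=1 fast=6: a[fast]=0, fast++
slow=1 fast=7: a[fast]=0, fast++
slow=1 fast=8: a[fast]=0, fast++
slow=1 fast=9: a[fast]=0, fast++
slow=1 fast=10: a[fast]=0, fast++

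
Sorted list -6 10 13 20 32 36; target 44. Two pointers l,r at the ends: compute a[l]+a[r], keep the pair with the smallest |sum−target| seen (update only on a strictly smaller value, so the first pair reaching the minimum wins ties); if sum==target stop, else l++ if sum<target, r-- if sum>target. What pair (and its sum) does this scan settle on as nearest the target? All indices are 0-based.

pair (13, 32) with sum 45 (|Δ|=1)

l=0 r=5: -6+36=30 d=14 *, l++
l=1 r=5: 10+36=46 d=2 *, r--
l=1 r=4: 10+32=42 d=2, l++
l=2 r=4: 13+32=45 d=1 *, r--
l=2 r=3: 13+20=33 d=11, l++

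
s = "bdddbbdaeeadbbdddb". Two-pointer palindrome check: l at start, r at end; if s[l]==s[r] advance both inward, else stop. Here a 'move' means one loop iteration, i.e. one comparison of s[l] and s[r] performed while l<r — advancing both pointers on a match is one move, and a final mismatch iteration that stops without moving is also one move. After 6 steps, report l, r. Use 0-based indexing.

l=6, r=11

l=0 r=17: 'b'=='b', l++,r--
l=1 r=16: 'd'=='d', l++,r--
l=2 r=15: 'd'=='d', l++,r--
l=3 r=14: 'd'=='d', l++,r--
l=4 r=13: 'b'=='b', l++,r--
l=5 r=12: 'b'=='b', l++,r--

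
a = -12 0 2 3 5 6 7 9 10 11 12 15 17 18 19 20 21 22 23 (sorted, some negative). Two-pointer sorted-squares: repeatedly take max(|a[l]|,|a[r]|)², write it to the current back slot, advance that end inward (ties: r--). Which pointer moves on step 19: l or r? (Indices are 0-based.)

[0,18] |-12|<=|23| out[18]=529 → r--
[0,17] |-12|<=|22| out[17]=484 → r--
[0,16] |-12|<=|21| out[16]=441 → r--
[0,15] |-12|<=|20| out[15]=400 → r--
[0,14] |-12|<=|19| out[14]=361 → r--
[0,13] |-12|<=|18| out[13]=324 → r--
[0,12] |-12|<=|17| out[12]=289 → r--
[0,11] |-12|<=|15| out[11]=225 → r--
[0,10] |-12|<=|12| out[10]=144 → r--
[0,9] |-12|>|11| out[9]=144 → l++
[1,9] |0|<=|11| out[8]=121 → r--
[1,8] |0|<=|10| out[7]=100 → r--
[1,7] |0|<=|9| out[6]=81 → r--
[1,6] |0|<=|7| out[5]=49 → r--
[1,5] |0|<=|6| out[4]=36 → r--
[1,4] |0|<=|5| out[3]=25 → r--
[1,3] |0|<=|3| out[2]=9 → r--
[1,2] |0|<=|2| out[1]=4 → r--
[1,1] |0|<=|0| out[0]=0 → r--

r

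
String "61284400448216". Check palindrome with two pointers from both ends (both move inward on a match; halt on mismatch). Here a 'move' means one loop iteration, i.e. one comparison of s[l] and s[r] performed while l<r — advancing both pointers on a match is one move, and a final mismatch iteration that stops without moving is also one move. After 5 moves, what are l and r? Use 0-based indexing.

l=5, r=8

l=0 r=13: '6'=='6', l++,r--
l=1 r=12: '1'=='1', l++,r--
l=2 r=11: '2'=='2', l++,r--
l=3 r=10: '8'=='8', l++,r--
l=4 r=9: '4'=='4', l++,r--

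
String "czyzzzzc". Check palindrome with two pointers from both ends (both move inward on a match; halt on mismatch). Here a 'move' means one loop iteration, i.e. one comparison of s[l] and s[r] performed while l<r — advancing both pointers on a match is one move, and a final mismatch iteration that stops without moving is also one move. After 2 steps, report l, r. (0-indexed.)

l=0 r=7: 'c'=='c', l++,r--
l=1 r=6: 'z'=='z', l++,r--

l=2, r=5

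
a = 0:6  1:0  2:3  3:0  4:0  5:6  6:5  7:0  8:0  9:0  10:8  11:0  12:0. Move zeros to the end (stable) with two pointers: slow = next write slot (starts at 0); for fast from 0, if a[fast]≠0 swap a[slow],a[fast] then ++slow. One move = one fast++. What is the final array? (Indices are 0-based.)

[6, 3, 6, 5, 8, 0, 0, 0, 0, 0, 0, 0, 0]

(s=0,f=0) a[fast]=6≠0 swap→a[0]=6 → slow++,fast++
(s=1,f=1) a[fast]=0 → fast++
(s=1,f=2) a[fast]=3≠0 swap→a[1]=3 → slow++,fast++
(s=2,f=3) a[fast]=0 → fast++
(s=2,f=4) a[fast]=0 → fast++
(s=2,f=5) a[fast]=6≠0 swap→a[2]=6 → slow++,fast++
(s=3,f=6) a[fast]=5≠0 swap→a[3]=5 → slow++,fast++
(s=4,f=7) a[fast]=0 → fast++
(s=4,f=8) a[fast]=0 → fast++
(s=4,f=9) a[fast]=0 → fast++
(s=4,f=10) a[fast]=8≠0 swap→a[4]=8 → slow++,fast++
(s=5,f=11) a[fast]=0 → fast++
(s=5,f=12) a[fast]=0 → fast++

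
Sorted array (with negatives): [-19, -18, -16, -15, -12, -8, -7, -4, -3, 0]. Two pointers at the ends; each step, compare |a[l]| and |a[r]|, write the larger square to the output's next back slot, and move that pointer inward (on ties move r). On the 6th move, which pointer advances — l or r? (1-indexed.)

l

[1,10] |-19|>|0| out[10]=361 → l++
[2,10] |-18|>|0| out[9]=324 → l++
[3,10] |-16|>|0| out[8]=256 → l++
[4,10] |-15|>|0| out[7]=225 → l++
[5,10] |-12|>|0| out[6]=144 → l++
[6,10] |-8|>|0| out[5]=64 → l++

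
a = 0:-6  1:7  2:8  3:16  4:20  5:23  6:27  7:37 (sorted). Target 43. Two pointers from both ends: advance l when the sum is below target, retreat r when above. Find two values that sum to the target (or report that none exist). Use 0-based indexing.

l=0 r=7: -6+37=31 <43, l++
l=1 r=7: 7+37=44 >43, r--
l=1 r=6: 7+27=34 <43, l++
l=2 r=6: 8+27=35 <43, l++
l=3 r=6: 16+27=43, found

(16, 27)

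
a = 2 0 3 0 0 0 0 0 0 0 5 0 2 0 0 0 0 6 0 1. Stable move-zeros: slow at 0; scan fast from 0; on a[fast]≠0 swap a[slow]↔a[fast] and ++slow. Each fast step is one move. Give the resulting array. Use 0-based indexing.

(s=0,f=0) a[fast]=2≠0 swap→a[0]=2 → slow++,fast++
(s=1,f=1) a[fast]=0 → fast++
(s=1,f=2) a[fast]=3≠0 swap→a[1]=3 → slow++,fast++
(s=2,f=3) a[fast]=0 → fast++
(s=2,f=4) a[fast]=0 → fast++
(s=2,f=5) a[fast]=0 → fast++
(s=2,f=6) a[fast]=0 → fast++
(s=2,f=7) a[fast]=0 → fast++
(s=2,f=8) a[fast]=0 → fast++
(s=2,f=9) a[fast]=0 → fast++
(s=2,f=10) a[fast]=5≠0 swap→a[2]=5 → slow++,fast++
(s=3,f=11) a[fast]=0 → fast++
(s=3,f=12) a[fast]=2≠0 swap→a[3]=2 → slow++,fast++
(s=4,f=13) a[fast]=0 → fast++
(s=4,f=14) a[fast]=0 → fast++
(s=4,f=15) a[fast]=0 → fast++
(s=4,f=16) a[fast]=0 → fast++
(s=4,f=17) a[fast]=6≠0 swap→a[4]=6 → slow++,fast++
(s=5,f=18) a[fast]=0 → fast++
(s=5,f=19) a[fast]=1≠0 swap→a[5]=1 → slow++,fast++

[2, 3, 5, 2, 6, 1, 0, 0, 0, 0, 0, 0, 0, 0, 0, 0, 0, 0, 0, 0]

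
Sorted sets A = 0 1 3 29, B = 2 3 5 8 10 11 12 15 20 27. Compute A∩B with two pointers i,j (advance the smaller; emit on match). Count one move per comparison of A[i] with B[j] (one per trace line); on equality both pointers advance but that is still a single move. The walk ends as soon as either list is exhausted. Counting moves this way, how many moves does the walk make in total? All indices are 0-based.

12 moves

[i=0,j=0] 0<2 → i++
[i=1,j=0] 1<2 → i++
[i=2,j=0] 3>2 → j++
[i=2,j=1] 3==3 emit → i++,j++
[i=3,j=2] 29>5 → j++
[i=3,j=3] 29>8 → j++
[i=3,j=4] 29>10 → j++
[i=3,j=5] 29>11 → j++
[i=3,j=6] 29>12 → j++
[i=3,j=7] 29>15 → j++
[i=3,j=8] 29>20 → j++
[i=3,j=9] 29>27 → j++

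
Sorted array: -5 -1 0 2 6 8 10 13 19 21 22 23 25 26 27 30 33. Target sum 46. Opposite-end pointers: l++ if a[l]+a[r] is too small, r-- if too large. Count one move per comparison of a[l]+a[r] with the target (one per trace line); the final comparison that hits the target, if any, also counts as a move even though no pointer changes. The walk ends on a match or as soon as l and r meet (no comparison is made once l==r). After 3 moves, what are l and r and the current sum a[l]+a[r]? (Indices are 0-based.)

l=0 r=16: -5+33=28 <46, l++
l=1 r=16: -1+33=32 <46, l++
l=2 r=16: 0+33=33 <46, l++

l=3, r=16, sum=35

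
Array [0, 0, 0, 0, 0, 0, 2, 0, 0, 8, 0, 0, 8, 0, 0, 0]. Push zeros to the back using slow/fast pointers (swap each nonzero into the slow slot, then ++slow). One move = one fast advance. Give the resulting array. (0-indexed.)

(s=0,f=0) a[fast]=0 → fast++
(s=0,f=1) a[fast]=0 → fast++
(s=0,f=2) a[fast]=0 → fast++
(s=0,f=3) a[fast]=0 → fast++
(s=0,f=4) a[fast]=0 → fast++
(s=0,f=5) a[fast]=0 → fast++
(s=0,f=6) a[fast]=2≠0 swap→a[0]=2 → slow++,fast++
(s=1,f=7) a[fast]=0 → fast++
(s=1,f=8) a[fast]=0 → fast++
(s=1,f=9) a[fast]=8≠0 swap→a[1]=8 → slow++,fast++
(s=2,f=10) a[fast]=0 → fast++
(s=2,f=11) a[fast]=0 → fast++
(s=2,f=12) a[fast]=8≠0 swap→a[2]=8 → slow++,fast++
(s=3,f=13) a[fast]=0 → fast++
(s=3,f=14) a[fast]=0 → fast++
(s=3,f=15) a[fast]=0 → fast++

[2, 8, 8, 0, 0, 0, 0, 0, 0, 0, 0, 0, 0, 0, 0, 0]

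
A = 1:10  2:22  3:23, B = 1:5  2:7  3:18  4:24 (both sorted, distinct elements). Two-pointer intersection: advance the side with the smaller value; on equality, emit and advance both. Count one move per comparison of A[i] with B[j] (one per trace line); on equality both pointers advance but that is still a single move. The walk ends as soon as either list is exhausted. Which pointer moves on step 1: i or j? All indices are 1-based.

[i=1,j=1] 10>5 → j++

j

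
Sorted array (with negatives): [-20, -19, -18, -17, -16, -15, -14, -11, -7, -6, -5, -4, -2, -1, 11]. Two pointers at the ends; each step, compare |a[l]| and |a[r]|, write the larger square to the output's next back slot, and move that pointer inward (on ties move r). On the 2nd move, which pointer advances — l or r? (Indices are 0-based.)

l

[0,14] |-20|>|11| out[14]=400 → l++
[1,14] |-19|>|11| out[13]=361 → l++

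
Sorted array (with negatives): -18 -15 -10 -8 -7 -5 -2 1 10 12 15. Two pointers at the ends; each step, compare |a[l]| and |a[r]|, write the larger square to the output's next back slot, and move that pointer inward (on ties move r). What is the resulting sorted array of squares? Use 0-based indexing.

[0,10] |-18|>|15| out[10]=324 → l++
[1,10] |-15|<=|15| out[9]=225 → r--
[1,9] |-15|>|12| out[8]=225 → l++
[2,9] |-10|<=|12| out[7]=144 → r--
[2,8] |-10|<=|10| out[6]=100 → r--
[2,7] |-10|>|1| out[5]=100 → l++
[3,7] |-8|>|1| out[4]=64 → l++
[4,7] |-7|>|1| out[3]=49 → l++
[5,7] |-5|>|1| out[2]=25 → l++
[6,7] |-2|>|1| out[1]=4 → l++
[7,7] |1|<=|1| out[0]=1 → r--

[1, 4, 25, 49, 64, 100, 100, 144, 225, 225, 324]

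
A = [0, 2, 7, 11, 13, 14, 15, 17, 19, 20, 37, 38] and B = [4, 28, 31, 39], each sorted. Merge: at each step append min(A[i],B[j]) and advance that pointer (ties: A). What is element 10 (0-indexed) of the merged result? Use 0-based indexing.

merged[10] = 20

i=0 j=0: A[i]=0<=B[j]=4 take 0, i++
i=1 j=0: A[i]=2<=B[j]=4 take 2, i++
i=2 j=0: A[i]=7>B[j]=4 take 4, j++
i=2 j=1: A[i]=7<=B[j]=28 take 7, i++
i=3 j=1: A[i]=11<=B[j]=28 take 11, i++
i=4 j=1: A[i]=13<=B[j]=28 take 13, i++
i=5 j=1: A[i]=14<=B[j]=28 take 14, i++
i=6 j=1: A[i]=15<=B[j]=28 take 15, i++
i=7 j=1: A[i]=17<=B[j]=28 take 17, i++
i=8 j=1: A[i]=19<=B[j]=28 take 19, i++
i=9 j=1: A[i]=20<=B[j]=28 take 20, i++
i=10 j=1: A[i]=37>B[j]=28 take 28, j++
i=10 j=2: A[i]=37>B[j]=31 take 31, j++
i=10 j=3: A[i]=37<=B[j]=39 take 37, i++
i=11 j=3: A[i]=38<=B[j]=39 take 38, i++
i=12 j=3: A done, take B[j]=39, j++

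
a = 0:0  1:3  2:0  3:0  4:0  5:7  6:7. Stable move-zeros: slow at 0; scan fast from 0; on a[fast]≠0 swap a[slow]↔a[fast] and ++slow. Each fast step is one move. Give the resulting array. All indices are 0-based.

(s=0,f=0) a[fast]=0 → fast++
(s=0,f=1) a[fast]=3≠0 swap→a[0]=3 → slow++,fast++
(s=1,f=2) a[fast]=0 → fast++
(s=1,f=3) a[fast]=0 → fast++
(s=1,f=4) a[fast]=0 → fast++
(s=1,f=5) a[fast]=7≠0 swap→a[1]=7 → slow++,fast++
(s=2,f=6) a[fast]=7≠0 swap→a[2]=7 → slow++,fast++

[3, 7, 7, 0, 0, 0, 0]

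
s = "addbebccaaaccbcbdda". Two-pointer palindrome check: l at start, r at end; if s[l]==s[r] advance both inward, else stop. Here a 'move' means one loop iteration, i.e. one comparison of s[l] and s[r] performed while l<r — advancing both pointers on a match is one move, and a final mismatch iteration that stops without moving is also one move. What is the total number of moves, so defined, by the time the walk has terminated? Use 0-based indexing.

5 moves

l=0 r=18: 'a'=='a', l++,r--
l=1 r=17: 'd'=='d', l++,r--
l=2 r=16: 'd'=='d', l++,r--
l=3 r=15: 'b'=='b', l++,r--
l=4 r=14: 'e'!='c', stop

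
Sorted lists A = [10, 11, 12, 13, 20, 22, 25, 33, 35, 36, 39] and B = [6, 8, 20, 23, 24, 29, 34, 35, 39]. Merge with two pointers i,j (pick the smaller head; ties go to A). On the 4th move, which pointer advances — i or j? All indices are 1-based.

i=1 j=1: A[i]=10>B[j]=6 take 6, j++
i=1 j=2: A[i]=10>B[j]=8 take 8, j++
i=1 j=3: A[i]=10<=B[j]=20 take 10, i++
i=2 j=3: A[i]=11<=B[j]=20 take 11, i++

i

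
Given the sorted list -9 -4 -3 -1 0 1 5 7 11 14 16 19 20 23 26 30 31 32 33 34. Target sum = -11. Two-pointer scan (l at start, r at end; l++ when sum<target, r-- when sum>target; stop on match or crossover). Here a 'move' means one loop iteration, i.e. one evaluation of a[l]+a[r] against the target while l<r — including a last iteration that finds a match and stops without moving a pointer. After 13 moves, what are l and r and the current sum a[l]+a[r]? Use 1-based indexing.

[1,20] -9+34=25 >-11 → r--
[1,19] -9+33=24 >-11 → r--
[1,18] -9+32=23 >-11 → r--
[1,17] -9+31=22 >-11 → r--
[1,16] -9+30=21 >-11 → r--
[1,15] -9+26=17 >-11 → r--
[1,14] -9+23=14 >-11 → r--
[1,13] -9+20=11 >-11 → r--
[1,12] -9+19=10 >-11 → r--
[1,11] -9+16=7 >-11 → r--
[1,10] -9+14=5 >-11 → r--
[1,9] -9+11=2 >-11 → r--
[1,8] -9+7=-2 >-11 → r--

l=1, r=7, sum=-4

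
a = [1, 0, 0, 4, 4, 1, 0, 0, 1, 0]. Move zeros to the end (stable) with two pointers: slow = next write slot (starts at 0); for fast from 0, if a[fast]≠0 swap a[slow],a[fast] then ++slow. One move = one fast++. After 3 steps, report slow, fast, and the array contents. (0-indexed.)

slow=0 fast=0: a[fast]=1≠0 swap→a[0]=1, slow++,fast++
slow=1 fast=1: a[fast]=0, fast++
slow=1 fast=2: a[fast]=0, fast++

slow=1, fast=3, a=[1, 0, 0, 4, 4, 1, 0, 0, 1, 0]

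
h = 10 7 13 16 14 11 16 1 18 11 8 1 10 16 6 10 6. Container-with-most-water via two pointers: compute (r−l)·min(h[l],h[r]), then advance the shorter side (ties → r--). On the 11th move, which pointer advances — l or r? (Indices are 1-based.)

r

[1,17] min(10,6)*16=96 best=96 * → r--
[1,16] min(10,10)*15=150 best=150 * → r--
[1,15] min(10,6)*14=84 best=150 → r--
[1,14] min(10,16)*13=130 best=150 → l++
[2,14] min(7,16)*12=84 best=150 → l++
[3,14] min(13,16)*11=143 best=150 → l++
[4,14] min(16,16)*10=160 best=160 * → r--
[4,13] min(16,10)*9=90 best=160 → r--
[4,12] min(16,1)*8=8 best=160 → r--
[4,11] min(16,8)*7=56 best=160 → r--
[4,10] min(16,11)*6=66 best=160 → r--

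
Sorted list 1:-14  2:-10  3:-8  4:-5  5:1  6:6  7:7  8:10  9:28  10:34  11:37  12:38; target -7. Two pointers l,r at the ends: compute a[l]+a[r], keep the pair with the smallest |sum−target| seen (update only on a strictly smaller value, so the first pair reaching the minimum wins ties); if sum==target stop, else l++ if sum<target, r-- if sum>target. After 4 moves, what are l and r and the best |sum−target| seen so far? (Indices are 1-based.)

l=1, r=8, best |Δ|=21

[1,12] -14+38=24 d=31 * → r--
[1,11] -14+37=23 d=30 * → r--
[1,10] -14+34=20 d=27 * → r--
[1,9] -14+28=14 d=21 * → r--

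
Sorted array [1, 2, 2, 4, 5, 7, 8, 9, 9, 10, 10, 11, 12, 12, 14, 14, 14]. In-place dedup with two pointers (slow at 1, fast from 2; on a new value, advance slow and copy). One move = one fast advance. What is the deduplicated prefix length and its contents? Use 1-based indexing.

length 11; prefix = [1, 2, 4, 5, 7, 8, 9, 10, 11, 12, 14]

(s=1,f=2) a[fast]=2≠a[slow]=1 write a[2]=2 → slow++,fast++
(s=2,f=3) a[fast]=2=a[slow] dup → fast++
(s=2,f=4) a[fast]=4≠a[slow]=2 write a[3]=4 → slow++,fast++
(s=3,f=5) a[fast]=5≠a[slow]=4 write a[4]=5 → slow++,fast++
(s=4,f=6) a[fast]=7≠a[slow]=5 write a[5]=7 → slow++,fast++
(s=5,f=7) a[fast]=8≠a[slow]=7 write a[6]=8 → slow++,fast++
(s=6,f=8) a[fast]=9≠a[slow]=8 write a[7]=9 → slow++,fast++
(s=7,f=9) a[fast]=9=a[slow] dup → fast++
(s=7,f=10) a[fast]=10≠a[slow]=9 write a[8]=10 → slow++,fast++
(s=8,f=11) a[fast]=10=a[slow] dup → fast++
(s=8,f=12) a[fast]=11≠a[slow]=10 write a[9]=11 → slow++,fast++
(s=9,f=13) a[fast]=12≠a[slow]=11 write a[10]=12 → slow++,fast++
(s=10,f=14) a[fast]=12=a[slow] dup → fast++
(s=10,f=15) a[fast]=14≠a[slow]=12 write a[11]=14 → slow++,fast++
(s=11,f=16) a[fast]=14=a[slow] dup → fast++
(s=11,f=17) a[fast]=14=a[slow] dup → fast++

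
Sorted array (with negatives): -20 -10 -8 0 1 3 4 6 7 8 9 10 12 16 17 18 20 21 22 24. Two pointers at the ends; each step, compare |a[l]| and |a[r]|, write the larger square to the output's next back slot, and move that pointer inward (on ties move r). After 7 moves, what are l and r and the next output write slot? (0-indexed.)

l=1, r=13, next write slot=12

[0,19] |-20|<=|24| out[19]=576 → r--
[0,18] |-20|<=|22| out[18]=484 → r--
[0,17] |-20|<=|21| out[17]=441 → r--
[0,16] |-20|<=|20| out[16]=400 → r--
[0,15] |-20|>|18| out[15]=400 → l++
[1,15] |-10|<=|18| out[14]=324 → r--
[1,14] |-10|<=|17| out[13]=289 → r--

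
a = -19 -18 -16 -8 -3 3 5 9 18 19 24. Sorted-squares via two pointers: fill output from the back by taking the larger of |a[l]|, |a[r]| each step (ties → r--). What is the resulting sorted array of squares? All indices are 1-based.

[9, 9, 25, 64, 81, 256, 324, 324, 361, 361, 576]

[1,11] |-19|<=|24| out[11]=576 → r--
[1,10] |-19|<=|19| out[10]=361 → r--
[1,9] |-19|>|18| out[9]=361 → l++
[2,9] |-18|<=|18| out[8]=324 → r--
[2,8] |-18|>|9| out[7]=324 → l++
[3,8] |-16|>|9| out[6]=256 → l++
[4,8] |-8|<=|9| out[5]=81 → r--
[4,7] |-8|>|5| out[4]=64 → l++
[5,7] |-3|<=|5| out[3]=25 → r--
[5,6] |-3|<=|3| out[2]=9 → r--
[5,5] |-3|<=|-3| out[1]=9 → r--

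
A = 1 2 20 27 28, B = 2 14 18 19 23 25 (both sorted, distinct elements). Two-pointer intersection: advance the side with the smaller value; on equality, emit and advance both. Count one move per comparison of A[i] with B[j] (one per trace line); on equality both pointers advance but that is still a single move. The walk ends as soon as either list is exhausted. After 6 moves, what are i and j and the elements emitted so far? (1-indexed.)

i=4, j=5, emitted=[2]

i=1 j=1: 1<2, i++
i=2 j=1: 2==2 emit, i++,j++
i=3 j=2: 20>14, j++
i=3 j=3: 20>18, j++
i=3 j=4: 20>19, j++
i=3 j=5: 20<23, i++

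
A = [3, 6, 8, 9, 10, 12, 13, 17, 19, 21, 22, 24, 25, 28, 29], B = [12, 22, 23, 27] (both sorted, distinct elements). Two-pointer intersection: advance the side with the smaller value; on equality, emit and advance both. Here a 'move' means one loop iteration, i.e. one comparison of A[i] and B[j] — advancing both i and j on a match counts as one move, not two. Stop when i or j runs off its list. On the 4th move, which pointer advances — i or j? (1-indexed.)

i

[i=1,j=1] 3<12 → i++
[i=2,j=1] 6<12 → i++
[i=3,j=1] 8<12 → i++
[i=4,j=1] 9<12 → i++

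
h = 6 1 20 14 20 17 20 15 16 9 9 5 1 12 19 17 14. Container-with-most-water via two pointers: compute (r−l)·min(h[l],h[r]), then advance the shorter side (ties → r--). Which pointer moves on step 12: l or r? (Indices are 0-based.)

[0,16] min(6,14)*16=96 best=96 * → l++
[1,16] min(1,14)*15=15 best=96 → l++
[2,16] min(20,14)*14=196 best=196 * → r--
[2,15] min(20,17)*13=221 best=221 * → r--
[2,14] min(20,19)*12=228 best=228 * → r--
[2,13] min(20,12)*11=132 best=228 → r--
[2,12] min(20,1)*10=10 best=228 → r--
[2,11] min(20,5)*9=45 best=228 → r--
[2,10] min(20,9)*8=72 best=228 → r--
[2,9] min(20,9)*7=63 best=228 → r--
[2,8] min(20,16)*6=96 best=228 → r--
[2,7] min(20,15)*5=75 best=228 → r--

r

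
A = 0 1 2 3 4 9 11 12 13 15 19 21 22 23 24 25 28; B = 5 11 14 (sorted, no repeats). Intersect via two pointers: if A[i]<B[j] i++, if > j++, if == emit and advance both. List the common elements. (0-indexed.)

i=0 j=0: 0<5, i++
i=1 j=0: 1<5, i++
i=2 j=0: 2<5, i++
i=3 j=0: 3<5, i++
i=4 j=0: 4<5, i++
i=5 j=0: 9>5, j++
i=5 j=1: 9<11, i++
i=6 j=1: 11==11 emit, i++,j++
i=7 j=2: 12<14, i++
i=8 j=2: 13<14, i++
i=9 j=2: 15>14, j++

intersection = [11]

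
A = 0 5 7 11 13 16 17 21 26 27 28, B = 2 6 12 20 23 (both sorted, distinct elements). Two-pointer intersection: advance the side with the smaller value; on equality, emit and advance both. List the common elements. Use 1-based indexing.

intersection = []

i=1 j=1: 0<2, i++
i=2 j=1: 5>2, j++
i=2 j=2: 5<6, i++
i=3 j=2: 7>6, j++
i=3 j=3: 7<12, i++
i=4 j=3: 11<12, i++
i=5 j=3: 13>12, j++
i=5 j=4: 13<20, i++
i=6 j=4: 16<20, i++
i=7 j=4: 17<20, i++
i=8 j=4: 21>20, j++
i=8 j=5: 21<23, i++
i=9 j=5: 26>23, j++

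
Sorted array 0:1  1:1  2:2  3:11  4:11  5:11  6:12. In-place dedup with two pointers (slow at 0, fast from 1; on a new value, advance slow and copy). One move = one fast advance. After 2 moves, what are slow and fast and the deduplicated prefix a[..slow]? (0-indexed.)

slow=1, fast=3, prefix=[1, 2]

(s=0,f=1) a[fast]=1=a[slow] dup → fast++
(s=0,f=2) a[fast]=2≠a[slow]=1 write a[1]=2 → slow++,fast++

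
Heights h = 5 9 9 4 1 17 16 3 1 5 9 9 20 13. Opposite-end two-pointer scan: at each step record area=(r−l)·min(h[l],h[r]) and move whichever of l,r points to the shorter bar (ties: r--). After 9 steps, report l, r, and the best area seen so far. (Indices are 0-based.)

l=8, r=12, best area=119

l=0 r=13: min(5,13)*13=65 best=65 *, l++
l=1 r=13: min(9,13)*12=108 best=108 *, l++
l=2 r=13: min(9,13)*11=99 best=108, l++
l=3 r=13: min(4,13)*10=40 best=108, l++
l=4 r=13: min(1,13)*9=9 best=108, l++
l=5 r=13: min(17,13)*8=104 best=108, r--
l=5 r=12: min(17,20)*7=119 best=119 *, l++
l=6 r=12: min(16,20)*6=96 best=119, l++
l=7 r=12: min(3,20)*5=15 best=119, l++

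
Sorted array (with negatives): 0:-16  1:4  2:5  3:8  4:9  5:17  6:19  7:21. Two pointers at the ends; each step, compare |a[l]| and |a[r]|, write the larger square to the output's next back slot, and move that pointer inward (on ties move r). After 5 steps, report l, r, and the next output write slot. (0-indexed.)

l=0 r=7: |-16|<=|21| out[7]=441, r--
l=0 r=6: |-16|<=|19| out[6]=361, r--
l=0 r=5: |-16|<=|17| out[5]=289, r--
l=0 r=4: |-16|>|9| out[4]=256, l++
l=1 r=4: |4|<=|9| out[3]=81, r--

l=1, r=3, next write slot=2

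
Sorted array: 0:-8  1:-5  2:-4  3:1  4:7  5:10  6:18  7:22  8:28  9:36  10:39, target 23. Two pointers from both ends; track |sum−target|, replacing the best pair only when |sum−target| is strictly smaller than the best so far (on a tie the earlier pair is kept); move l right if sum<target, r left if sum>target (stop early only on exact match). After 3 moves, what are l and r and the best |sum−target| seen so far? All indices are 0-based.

l=1, r=8, best |Δ|=3

[0,10] -8+39=31 d=8 * → r--
[0,9] -8+36=28 d=5 * → r--
[0,8] -8+28=20 d=3 * → l++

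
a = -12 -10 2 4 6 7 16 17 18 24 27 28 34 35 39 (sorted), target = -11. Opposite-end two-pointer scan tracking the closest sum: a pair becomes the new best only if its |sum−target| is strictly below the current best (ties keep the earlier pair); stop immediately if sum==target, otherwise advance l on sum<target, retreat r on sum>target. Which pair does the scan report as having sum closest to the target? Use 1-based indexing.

pair (-12, 2) with sum -10 (|Δ|=1)

[1,15] -12+39=27 d=38 * → r--
[1,14] -12+35=23 d=34 * → r--
[1,13] -12+34=22 d=33 * → r--
[1,12] -12+28=16 d=27 * → r--
[1,11] -12+27=15 d=26 * → r--
[1,10] -12+24=12 d=23 * → r--
[1,9] -12+18=6 d=17 * → r--
[1,8] -12+17=5 d=16 * → r--
[1,7] -12+16=4 d=15 * → r--
[1,6] -12+7=-5 d=6 * → r--
[1,5] -12+6=-6 d=5 * → r--
[1,4] -12+4=-8 d=3 * → r--
[1,3] -12+2=-10 d=1 * → r--
[1,2] -12+-10=-22 d=11 → l++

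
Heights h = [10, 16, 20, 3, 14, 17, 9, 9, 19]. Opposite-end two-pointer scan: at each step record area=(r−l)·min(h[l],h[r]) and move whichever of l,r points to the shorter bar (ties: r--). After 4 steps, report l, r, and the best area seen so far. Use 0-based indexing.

[0,8] min(10,19)*8=80 best=80 * → l++
[1,8] min(16,19)*7=112 best=112 * → l++
[2,8] min(20,19)*6=114 best=114 * → r--
[2,7] min(20,9)*5=45 best=114 → r--

l=2, r=6, best area=114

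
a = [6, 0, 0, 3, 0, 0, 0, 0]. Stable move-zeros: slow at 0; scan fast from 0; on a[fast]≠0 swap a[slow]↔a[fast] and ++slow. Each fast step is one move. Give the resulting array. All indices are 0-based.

(s=0,f=0) a[fast]=6≠0 swap→a[0]=6 → slow++,fast++
(s=1,f=1) a[fast]=0 → fast++
(s=1,f=2) a[fast]=0 → fast++
(s=1,f=3) a[fast]=3≠0 swap→a[1]=3 → slow++,fast++
(s=2,f=4) a[fast]=0 → fast++
(s=2,f=5) a[fast]=0 → fast++
(s=2,f=6) a[fast]=0 → fast++
(s=2,f=7) a[fast]=0 → fast++

[6, 3, 0, 0, 0, 0, 0, 0]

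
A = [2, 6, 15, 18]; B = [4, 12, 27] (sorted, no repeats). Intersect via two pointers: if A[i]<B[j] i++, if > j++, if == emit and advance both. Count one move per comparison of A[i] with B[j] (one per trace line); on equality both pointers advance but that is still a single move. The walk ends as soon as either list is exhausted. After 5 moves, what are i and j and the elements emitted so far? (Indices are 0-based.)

[i=0,j=0] 2<4 → i++
[i=1,j=0] 6>4 → j++
[i=1,j=1] 6<12 → i++
[i=2,j=1] 15>12 → j++
[i=2,j=2] 15<27 → i++

i=3, j=2, emitted=[]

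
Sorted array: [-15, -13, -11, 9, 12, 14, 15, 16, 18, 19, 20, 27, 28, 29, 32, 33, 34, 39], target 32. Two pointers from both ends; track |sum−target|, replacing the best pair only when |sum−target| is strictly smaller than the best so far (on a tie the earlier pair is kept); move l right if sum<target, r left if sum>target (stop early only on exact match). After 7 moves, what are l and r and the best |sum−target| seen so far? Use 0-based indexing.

l=3, r=13, best |Δ|=4

[0,17] -15+39=24 d=8 * → l++
[1,17] -13+39=26 d=6 * → l++
[2,17] -11+39=28 d=4 * → l++
[3,17] 9+39=48 d=16 → r--
[3,16] 9+34=43 d=11 → r--
[3,15] 9+33=42 d=10 → r--
[3,14] 9+32=41 d=9 → r--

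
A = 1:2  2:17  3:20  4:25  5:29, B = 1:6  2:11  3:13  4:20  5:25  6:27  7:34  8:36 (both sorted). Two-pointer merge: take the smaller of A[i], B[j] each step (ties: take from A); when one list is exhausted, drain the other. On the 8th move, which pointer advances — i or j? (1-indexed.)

[i=1,j=1] A[i]=2<=B[j]=6 take 2 → i++
[i=2,j=1] A[i]=17>B[j]=6 take 6 → j++
[i=2,j=2] A[i]=17>B[j]=11 take 11 → j++
[i=2,j=3] A[i]=17>B[j]=13 take 13 → j++
[i=2,j=4] A[i]=17<=B[j]=20 take 17 → i++
[i=3,j=4] A[i]=20<=B[j]=20 take 20 → i++
[i=4,j=4] A[i]=25>B[j]=20 take 20 → j++
[i=4,j=5] A[i]=25<=B[j]=25 take 25 → i++

i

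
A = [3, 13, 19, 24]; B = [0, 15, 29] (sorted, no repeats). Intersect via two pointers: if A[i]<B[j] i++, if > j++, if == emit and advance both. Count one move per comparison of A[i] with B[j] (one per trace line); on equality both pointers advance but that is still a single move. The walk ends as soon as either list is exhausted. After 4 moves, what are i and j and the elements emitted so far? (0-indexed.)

i=2, j=2, emitted=[]

[i=0,j=0] 3>0 → j++
[i=0,j=1] 3<15 → i++
[i=1,j=1] 13<15 → i++
[i=2,j=1] 19>15 → j++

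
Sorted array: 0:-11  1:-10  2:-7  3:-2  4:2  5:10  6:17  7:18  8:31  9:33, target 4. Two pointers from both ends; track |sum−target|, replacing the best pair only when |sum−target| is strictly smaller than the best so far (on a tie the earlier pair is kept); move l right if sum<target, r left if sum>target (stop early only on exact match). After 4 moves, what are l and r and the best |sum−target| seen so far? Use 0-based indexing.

l=0, r=5, best |Δ|=2

[0,9] -11+33=22 d=18 * → r--
[0,8] -11+31=20 d=16 * → r--
[0,7] -11+18=7 d=3 * → r--
[0,6] -11+17=6 d=2 * → r--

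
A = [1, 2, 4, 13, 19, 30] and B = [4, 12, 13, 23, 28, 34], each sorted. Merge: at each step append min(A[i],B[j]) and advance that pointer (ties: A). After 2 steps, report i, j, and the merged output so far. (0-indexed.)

i=2, j=0, merged so far=[1, 2]

[i=0,j=0] A[i]=1<=B[j]=4 take 1 → i++
[i=1,j=0] A[i]=2<=B[j]=4 take 2 → i++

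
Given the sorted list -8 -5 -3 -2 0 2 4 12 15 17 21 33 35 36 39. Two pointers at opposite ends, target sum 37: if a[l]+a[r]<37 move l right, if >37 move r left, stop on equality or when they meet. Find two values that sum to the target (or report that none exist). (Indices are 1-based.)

(-2, 39)

l=1 r=15: -8+39=31 <37, l++
l=2 r=15: -5+39=34 <37, l++
l=3 r=15: -3+39=36 <37, l++
l=4 r=15: -2+39=37, found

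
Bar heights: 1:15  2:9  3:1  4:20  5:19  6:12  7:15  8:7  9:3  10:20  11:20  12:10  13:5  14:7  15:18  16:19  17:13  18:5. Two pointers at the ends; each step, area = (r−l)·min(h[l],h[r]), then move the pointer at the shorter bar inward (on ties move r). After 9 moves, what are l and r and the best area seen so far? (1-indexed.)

l=4, r=12, best area=228

[1,18] min(15,5)*17=85 best=85 * → r--
[1,17] min(15,13)*16=208 best=208 * → r--
[1,16] min(15,19)*15=225 best=225 * → l++
[2,16] min(9,19)*14=126 best=225 → l++
[3,16] min(1,19)*13=13 best=225 → l++
[4,16] min(20,19)*12=228 best=228 * → r--
[4,15] min(20,18)*11=198 best=228 → r--
[4,14] min(20,7)*10=70 best=228 → r--
[4,13] min(20,5)*9=45 best=228 → r--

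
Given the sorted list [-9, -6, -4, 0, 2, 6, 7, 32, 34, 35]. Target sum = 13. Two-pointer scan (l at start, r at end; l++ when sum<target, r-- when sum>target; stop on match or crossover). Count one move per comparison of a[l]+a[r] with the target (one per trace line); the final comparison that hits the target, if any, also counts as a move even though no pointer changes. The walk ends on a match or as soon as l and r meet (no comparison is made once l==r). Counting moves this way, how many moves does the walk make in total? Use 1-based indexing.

9 moves

l=1 r=10: -9+35=26 >13, r--
l=1 r=9: -9+34=25 >13, r--
l=1 r=8: -9+32=23 >13, r--
l=1 r=7: -9+7=-2 <13, l++
l=2 r=7: -6+7=1 <13, l++
l=3 r=7: -4+7=3 <13, l++
l=4 r=7: 0+7=7 <13, l++
l=5 r=7: 2+7=9 <13, l++
l=6 r=7: 6+7=13, found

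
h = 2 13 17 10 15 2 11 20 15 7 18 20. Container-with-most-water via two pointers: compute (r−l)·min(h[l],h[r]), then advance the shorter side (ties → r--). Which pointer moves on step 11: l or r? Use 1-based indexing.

r

[1,12] min(2,20)*11=22 best=22 * → l++
[2,12] min(13,20)*10=130 best=130 * → l++
[3,12] min(17,20)*9=153 best=153 * → l++
[4,12] min(10,20)*8=80 best=153 → l++
[5,12] min(15,20)*7=105 best=153 → l++
[6,12] min(2,20)*6=12 best=153 → l++
[7,12] min(11,20)*5=55 best=153 → l++
[8,12] min(20,20)*4=80 best=153 → r--
[8,11] min(20,18)*3=54 best=153 → r--
[8,10] min(20,7)*2=14 best=153 → r--
[8,9] min(20,15)*1=15 best=153 → r--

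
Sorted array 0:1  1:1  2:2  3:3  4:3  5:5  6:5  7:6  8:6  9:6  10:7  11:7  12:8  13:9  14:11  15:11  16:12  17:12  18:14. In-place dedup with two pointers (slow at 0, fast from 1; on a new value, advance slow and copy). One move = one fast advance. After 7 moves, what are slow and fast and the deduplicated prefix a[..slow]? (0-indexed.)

slow=0 fast=1: a[fast]=1=a[slow] dup, fast++
slow=0 fast=2: a[fast]=2≠a[slow]=1 write a[1]=2, slow++,fast++
slow=1 fast=3: a[fast]=3≠a[slow]=2 write a[2]=3, slow++,fast++
slow=2 fast=4: a[fast]=3=a[slow] dup, fast++
slow=2 fast=5: a[fast]=5≠a[slow]=3 write a[3]=5, slow++,fast++
slow=3 fast=6: a[fast]=5=a[slow] dup, fast++
slow=3 fast=7: a[fast]=6≠a[slow]=5 write a[4]=6, slow++,fast++

slow=4, fast=8, prefix=[1, 2, 3, 5, 6]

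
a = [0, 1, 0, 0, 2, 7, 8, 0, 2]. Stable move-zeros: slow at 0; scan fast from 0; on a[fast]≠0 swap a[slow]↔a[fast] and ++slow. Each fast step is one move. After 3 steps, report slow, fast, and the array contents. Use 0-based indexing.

(s=0,f=0) a[fast]=0 → fast++
(s=0,f=1) a[fast]=1≠0 swap→a[0]=1 → slow++,fast++
(s=1,f=2) a[fast]=0 → fast++

slow=1, fast=3, a=[1, 0, 0, 0, 2, 7, 8, 0, 2]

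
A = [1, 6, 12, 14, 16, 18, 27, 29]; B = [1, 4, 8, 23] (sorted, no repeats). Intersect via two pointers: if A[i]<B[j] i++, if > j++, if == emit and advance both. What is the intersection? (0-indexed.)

i=0 j=0: 1==1 emit, i++,j++
i=1 j=1: 6>4, j++
i=1 j=2: 6<8, i++
i=2 j=2: 12>8, j++
i=2 j=3: 12<23, i++
i=3 j=3: 14<23, i++
i=4 j=3: 16<23, i++
i=5 j=3: 18<23, i++
i=6 j=3: 27>23, j++

intersection = [1]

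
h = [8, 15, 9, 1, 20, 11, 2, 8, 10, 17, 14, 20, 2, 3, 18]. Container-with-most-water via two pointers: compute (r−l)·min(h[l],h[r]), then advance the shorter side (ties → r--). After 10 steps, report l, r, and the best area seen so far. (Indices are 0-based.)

l=4, r=8, best area=195

l=0 r=14: min(8,18)*14=112 best=112 *, l++
l=1 r=14: min(15,18)*13=195 best=195 *, l++
l=2 r=14: min(9,18)*12=108 best=195, l++
l=3 r=14: min(1,18)*11=11 best=195, l++
l=4 r=14: min(20,18)*10=180 best=195, r--
l=4 r=13: min(20,3)*9=27 best=195, r--
l=4 r=12: min(20,2)*8=16 best=195, r--
l=4 r=11: min(20,20)*7=140 best=195, r--
l=4 r=10: min(20,14)*6=84 best=195, r--
l=4 r=9: min(20,17)*5=85 best=195, r--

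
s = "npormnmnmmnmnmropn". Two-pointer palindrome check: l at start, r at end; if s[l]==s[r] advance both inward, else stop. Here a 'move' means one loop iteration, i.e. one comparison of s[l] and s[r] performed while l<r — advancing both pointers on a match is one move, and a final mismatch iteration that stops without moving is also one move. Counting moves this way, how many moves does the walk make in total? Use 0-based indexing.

9 moves

[0,17] 'n'=='n' → l++,r--
[1,16] 'p'=='p' → l++,r--
[2,15] 'o'=='o' → l++,r--
[3,14] 'r'=='r' → l++,r--
[4,13] 'm'=='m' → l++,r--
[5,12] 'n'=='n' → l++,r--
[6,11] 'm'=='m' → l++,r--
[7,10] 'n'=='n' → l++,r--
[8,9] 'm'=='m' → l++,r--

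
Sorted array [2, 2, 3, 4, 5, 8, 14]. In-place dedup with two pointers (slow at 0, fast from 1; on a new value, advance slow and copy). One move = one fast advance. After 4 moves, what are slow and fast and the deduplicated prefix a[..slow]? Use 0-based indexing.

slow=3, fast=5, prefix=[2, 3, 4, 5]

(s=0,f=1) a[fast]=2=a[slow] dup → fast++
(s=0,f=2) a[fast]=3≠a[slow]=2 write a[1]=3 → slow++,fast++
(s=1,f=3) a[fast]=4≠a[slow]=3 write a[2]=4 → slow++,fast++
(s=2,f=4) a[fast]=5≠a[slow]=4 write a[3]=5 → slow++,fast++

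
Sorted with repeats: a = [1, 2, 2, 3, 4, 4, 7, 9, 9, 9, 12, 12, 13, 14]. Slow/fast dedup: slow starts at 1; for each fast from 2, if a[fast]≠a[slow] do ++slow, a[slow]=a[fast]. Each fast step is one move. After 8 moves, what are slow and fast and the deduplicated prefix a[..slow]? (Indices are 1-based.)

slow=6, fast=10, prefix=[1, 2, 3, 4, 7, 9]

slow=1 fast=2: a[fast]=2≠a[slow]=1 write a[2]=2, slow++,fast++
slow=2 fast=3: a[fast]=2=a[slow] dup, fast++
slow=2 fast=4: a[fast]=3≠a[slow]=2 write a[3]=3, slow++,fast++
slow=3 fast=5: a[fast]=4≠a[slow]=3 write a[4]=4, slow++,fast++
slow=4 fast=6: a[fast]=4=a[slow] dup, fast++
slow=4 fast=7: a[fast]=7≠a[slow]=4 write a[5]=7, slow++,fast++
slow=5 fast=8: a[fast]=9≠a[slow]=7 write a[6]=9, slow++,fast++
slow=6 fast=9: a[fast]=9=a[slow] dup, fast++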